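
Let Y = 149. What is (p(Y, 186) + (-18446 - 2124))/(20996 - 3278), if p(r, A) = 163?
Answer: -20407/17718 ≈ -1.1518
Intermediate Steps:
(p(Y, 186) + (-18446 - 2124))/(20996 - 3278) = (163 + (-18446 - 2124))/(20996 - 3278) = (163 - 20570)/17718 = -20407*1/17718 = -20407/17718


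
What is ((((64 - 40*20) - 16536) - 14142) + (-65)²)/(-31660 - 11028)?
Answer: 27189/42688 ≈ 0.63692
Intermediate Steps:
((((64 - 40*20) - 16536) - 14142) + (-65)²)/(-31660 - 11028) = ((((64 - 800) - 16536) - 14142) + 4225)/(-42688) = (((-736 - 16536) - 14142) + 4225)*(-1/42688) = ((-17272 - 14142) + 4225)*(-1/42688) = (-31414 + 4225)*(-1/42688) = -27189*(-1/42688) = 27189/42688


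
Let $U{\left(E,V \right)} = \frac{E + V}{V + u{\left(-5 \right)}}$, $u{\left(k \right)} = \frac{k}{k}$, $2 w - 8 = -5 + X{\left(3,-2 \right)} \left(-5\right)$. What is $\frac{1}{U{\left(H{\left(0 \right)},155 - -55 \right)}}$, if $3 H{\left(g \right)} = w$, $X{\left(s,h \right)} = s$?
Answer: $\frac{211}{208} \approx 1.0144$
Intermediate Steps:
$w = -6$ ($w = 4 + \frac{-5 + 3 \left(-5\right)}{2} = 4 + \frac{-5 - 15}{2} = 4 + \frac{1}{2} \left(-20\right) = 4 - 10 = -6$)
$H{\left(g \right)} = -2$ ($H{\left(g \right)} = \frac{1}{3} \left(-6\right) = -2$)
$u{\left(k \right)} = 1$
$U{\left(E,V \right)} = \frac{E + V}{1 + V}$ ($U{\left(E,V \right)} = \frac{E + V}{V + 1} = \frac{E + V}{1 + V}$)
$\frac{1}{U{\left(H{\left(0 \right)},155 - -55 \right)}} = \frac{1}{\frac{1}{1 + \left(155 - -55\right)} \left(-2 + \left(155 - -55\right)\right)} = \frac{1}{\frac{1}{1 + \left(155 + 55\right)} \left(-2 + \left(155 + 55\right)\right)} = \frac{1}{\frac{1}{1 + 210} \left(-2 + 210\right)} = \frac{1}{\frac{1}{211} \cdot 208} = \frac{1}{\frac{208}{211}} = \frac{211}{208}$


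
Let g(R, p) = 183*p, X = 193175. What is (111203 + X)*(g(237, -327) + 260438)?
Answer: 61057313666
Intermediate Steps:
(111203 + X)*(g(237, -327) + 260438) = (111203 + 193175)*(183*(-327) + 260438) = 304378*(-59841 + 260438) = 304378*200597 = 61057313666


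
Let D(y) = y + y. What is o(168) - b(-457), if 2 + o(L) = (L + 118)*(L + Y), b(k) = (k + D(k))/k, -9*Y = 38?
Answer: 421519/9 ≈ 46835.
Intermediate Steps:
Y = -38/9 (Y = -⅑*38 = -38/9 ≈ -4.2222)
D(y) = 2*y
b(k) = 3 (b(k) = (k + 2*k)/k = (3*k)/k = 3)
o(L) = -2 + (118 + L)*(-38/9 + L) (o(L) = -2 + (L + 118)*(L - 38/9) = -2 + (118 + L)*(-38/9 + L))
o(168) - b(-457) = (-4502/9 + 168² + (1024/9)*168) - 1*3 = (-4502/9 + 28224 + 57344/3) - 3 = 421546/9 - 3 = 421519/9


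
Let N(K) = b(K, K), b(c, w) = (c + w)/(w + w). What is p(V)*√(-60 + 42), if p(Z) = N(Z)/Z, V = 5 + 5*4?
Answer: 3*I*√2/25 ≈ 0.16971*I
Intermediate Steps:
V = 25 (V = 5 + 20 = 25)
b(c, w) = (c + w)/(2*w) (b(c, w) = (c + w)/((2*w)) = (c + w)*(1/(2*w)) = (c + w)/(2*w))
N(K) = 1 (N(K) = (K + K)/(2*K) = (2*K)/(2*K) = 1)
p(Z) = 1/Z
p(V)*√(-60 + 42) = √(-60 + 42)/25 = √(-18)/25 = (3*I*√2)/25 = 3*I*√2/25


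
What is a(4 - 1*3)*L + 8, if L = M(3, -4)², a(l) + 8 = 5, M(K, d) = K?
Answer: -19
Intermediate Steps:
a(l) = -3 (a(l) = -8 + 5 = -3)
L = 9 (L = 3² = 9)
a(4 - 1*3)*L + 8 = -3*9 + 8 = -27 + 8 = -19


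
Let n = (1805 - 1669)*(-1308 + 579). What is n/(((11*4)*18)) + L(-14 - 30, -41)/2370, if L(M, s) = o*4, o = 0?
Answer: -1377/11 ≈ -125.18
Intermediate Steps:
n = -99144 (n = 136*(-729) = -99144)
L(M, s) = 0 (L(M, s) = 0*4 = 0)
n/(((11*4)*18)) + L(-14 - 30, -41)/2370 = -99144/((11*4)*18) + 0/2370 = -99144/(44*18) + 0*(1/2370) = -99144/792 + 0 = -99144*1/792 + 0 = -1377/11 + 0 = -1377/11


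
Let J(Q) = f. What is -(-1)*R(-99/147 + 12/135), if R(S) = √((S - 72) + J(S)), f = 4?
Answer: I*√756145/105 ≈ 8.2816*I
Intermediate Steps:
J(Q) = 4
R(S) = √(-68 + S) (R(S) = √((S - 72) + 4) = √((-72 + S) + 4) = √(-68 + S))
-(-1)*R(-99/147 + 12/135) = -(-1)*√(-68 + (-99/147 + 12/135)) = -(-1)*√(-68 + (-99*1/147 + 12*(1/135))) = -(-1)*√(-68 + (-33/49 + 4/45)) = -(-1)*√(-68 - 1289/2205) = -(-1)*√(-151229/2205) = -(-1)*I*√756145/105 = I*√756145/105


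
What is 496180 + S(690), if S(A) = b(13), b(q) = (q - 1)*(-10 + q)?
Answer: 496216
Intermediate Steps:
b(q) = (-1 + q)*(-10 + q)
S(A) = 36 (S(A) = 10 + 13² - 11*13 = 10 + 169 - 143 = 36)
496180 + S(690) = 496180 + 36 = 496216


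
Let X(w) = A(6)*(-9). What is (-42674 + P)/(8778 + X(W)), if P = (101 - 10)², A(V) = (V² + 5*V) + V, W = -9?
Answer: -34393/8130 ≈ -4.2304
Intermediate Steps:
A(V) = V² + 6*V
X(w) = -648 (X(w) = (6*(6 + 6))*(-9) = (6*12)*(-9) = 72*(-9) = -648)
P = 8281 (P = 91² = 8281)
(-42674 + P)/(8778 + X(W)) = (-42674 + 8281)/(8778 - 648) = -34393/8130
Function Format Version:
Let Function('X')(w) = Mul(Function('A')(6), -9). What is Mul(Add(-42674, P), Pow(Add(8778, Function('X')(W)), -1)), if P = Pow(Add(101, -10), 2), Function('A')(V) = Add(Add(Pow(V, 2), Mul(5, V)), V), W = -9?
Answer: Rational(-34393, 8130) ≈ -4.2304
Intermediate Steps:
Function('A')(V) = Add(Pow(V, 2), Mul(6, V))
Function('X')(w) = -648 (Function('X')(w) = Mul(Mul(6, Add(6, 6)), -9) = Mul(Mul(6, 12), -9) = Mul(72, -9) = -648)
P = 8281 (P = Pow(91, 2) = 8281)
Mul(Add(-42674, P), Pow(Add(8778, Function('X')(W)), -1)) = Mul(Add(-42674, 8281), Pow(Add(8778, -648), -1)) = Mul(-34393, Pow(8130, -1)) = Mul(-34393, Rational(1, 8130)) = Rational(-34393, 8130)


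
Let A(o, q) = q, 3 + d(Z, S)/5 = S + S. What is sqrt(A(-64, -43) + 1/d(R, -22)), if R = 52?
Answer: I*sqrt(2374910)/235 ≈ 6.5578*I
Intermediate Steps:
d(Z, S) = -15 + 10*S (d(Z, S) = -15 + 5*(S + S) = -15 + 5*(2*S) = -15 + 10*S)
sqrt(A(-64, -43) + 1/d(R, -22)) = sqrt(-43 + 1/(-15 + 10*(-22))) = sqrt(-43 + 1/(-15 - 220)) = sqrt(-43 + 1/(-235)) = sqrt(-43 - 1/235) = sqrt(-10106/235) = I*sqrt(2374910)/235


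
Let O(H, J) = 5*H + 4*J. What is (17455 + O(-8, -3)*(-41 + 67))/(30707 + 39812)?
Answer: 16103/70519 ≈ 0.22835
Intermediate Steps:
O(H, J) = 4*J + 5*H
(17455 + O(-8, -3)*(-41 + 67))/(30707 + 39812) = (17455 + (4*(-3) + 5*(-8))*(-41 + 67))/(30707 + 39812) = (17455 + (-12 - 40)*26)/70519 = (17455 - 52*26)*(1/70519) = (17455 - 1352)*(1/70519) = 16103*(1/70519) = 16103/70519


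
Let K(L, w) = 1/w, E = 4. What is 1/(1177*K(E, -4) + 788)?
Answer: 4/1975 ≈ 0.0020253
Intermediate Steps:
1/(1177*K(E, -4) + 788) = 1/(1177/(-4) + 788) = 1/(1177*(-¼) + 788) = 1/(-1177/4 + 788) = 1/(1975/4) = 4/1975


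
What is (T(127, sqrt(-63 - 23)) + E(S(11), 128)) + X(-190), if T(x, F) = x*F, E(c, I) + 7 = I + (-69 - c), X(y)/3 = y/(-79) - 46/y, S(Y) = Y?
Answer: 367306/7505 + 127*I*sqrt(86) ≈ 48.942 + 1177.8*I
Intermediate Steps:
X(y) = -138/y - 3*y/79 (X(y) = 3*(y/(-79) - 46/y) = 3*(y*(-1/79) - 46/y) = 3*(-y/79 - 46/y) = 3*(-46/y - y/79) = -138/y - 3*y/79)
E(c, I) = -76 + I - c (E(c, I) = -7 + (I + (-69 - c)) = -7 + (-69 + I - c) = -76 + I - c)
T(x, F) = F*x
(T(127, sqrt(-63 - 23)) + E(S(11), 128)) + X(-190) = (sqrt(-63 - 23)*127 + (-76 + 128 - 1*11)) + (-138/(-190) - 3/79*(-190)) = (sqrt(-86)*127 + (-76 + 128 - 11)) + (-138*(-1/190) + 570/79) = ((I*sqrt(86))*127 + 41) + (69/95 + 570/79) = (127*I*sqrt(86) + 41) + 59601/7505 = (41 + 127*I*sqrt(86)) + 59601/7505 = 367306/7505 + 127*I*sqrt(86)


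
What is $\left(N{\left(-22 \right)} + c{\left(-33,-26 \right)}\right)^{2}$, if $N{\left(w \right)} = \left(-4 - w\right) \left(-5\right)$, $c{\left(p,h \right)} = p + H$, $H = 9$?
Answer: $12996$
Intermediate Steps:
$c{\left(p,h \right)} = 9 + p$ ($c{\left(p,h \right)} = p + 9 = 9 + p$)
$N{\left(w \right)} = 20 + 5 w$
$\left(N{\left(-22 \right)} + c{\left(-33,-26 \right)}\right)^{2} = \left(\left(20 + 5 \left(-22\right)\right) + \left(9 - 33\right)\right)^{2} = \left(\left(20 - 110\right) - 24\right)^{2} = \left(-90 - 24\right)^{2} = \left(-114\right)^{2} = 12996$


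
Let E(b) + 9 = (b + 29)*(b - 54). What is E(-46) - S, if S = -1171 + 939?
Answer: 1923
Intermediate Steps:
S = -232
E(b) = -9 + (-54 + b)*(29 + b) (E(b) = -9 + (b + 29)*(b - 54) = -9 + (29 + b)*(-54 + b) = -9 + (-54 + b)*(29 + b))
E(-46) - S = (-1575 + (-46)**2 - 25*(-46)) - 1*(-232) = (-1575 + 2116 + 1150) + 232 = 1691 + 232 = 1923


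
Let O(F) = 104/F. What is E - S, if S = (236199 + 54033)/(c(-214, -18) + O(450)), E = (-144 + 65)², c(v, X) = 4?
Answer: -7420096/119 ≈ -62354.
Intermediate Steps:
E = 6241 (E = (-79)² = 6241)
S = 8162775/119 (S = (236199 + 54033)/(4 + 104/450) = 290232/(4 + 104*(1/450)) = 290232/(4 + 52/225) = 290232/(952/225) = 290232*(225/952) = 8162775/119 ≈ 68595.)
E - S = 6241 - 1*8162775/119 = 6241 - 8162775/119 = -7420096/119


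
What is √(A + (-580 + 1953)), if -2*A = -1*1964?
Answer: √2355 ≈ 48.528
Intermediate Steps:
A = 982 (A = -(-1)*1964/2 = -½*(-1964) = 982)
√(A + (-580 + 1953)) = √(982 + (-580 + 1953)) = √(982 + 1373) = √2355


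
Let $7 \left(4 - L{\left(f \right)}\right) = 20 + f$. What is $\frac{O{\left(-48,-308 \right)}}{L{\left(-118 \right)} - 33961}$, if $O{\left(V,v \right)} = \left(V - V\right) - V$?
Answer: $- \frac{48}{33943} \approx -0.0014141$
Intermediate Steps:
$L{\left(f \right)} = \frac{8}{7} - \frac{f}{7}$ ($L{\left(f \right)} = 4 - \frac{20 + f}{7} = 4 - \left(\frac{20}{7} + \frac{f}{7}\right) = \frac{8}{7} - \frac{f}{7}$)
$O{\left(V,v \right)} = - V$ ($O{\left(V,v \right)} = 0 - V = - V$)
$\frac{O{\left(-48,-308 \right)}}{L{\left(-118 \right)} - 33961} = \frac{\left(-1\right) \left(-48\right)}{\left(\frac{8}{7} - - \frac{118}{7}\right) - 33961} = \frac{48}{\left(\frac{8}{7} + \frac{118}{7}\right) - 33961} = \frac{48}{18 - 33961} = \frac{48}{-33943} = 48 \left(- \frac{1}{33943}\right) = - \frac{48}{33943}$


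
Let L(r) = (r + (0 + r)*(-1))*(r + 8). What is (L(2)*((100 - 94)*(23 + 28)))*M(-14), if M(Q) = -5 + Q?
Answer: 0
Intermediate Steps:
L(r) = 0 (L(r) = (r + r*(-1))*(8 + r) = (r - r)*(8 + r) = 0*(8 + r) = 0)
(L(2)*((100 - 94)*(23 + 28)))*M(-14) = (0*((100 - 94)*(23 + 28)))*(-5 - 14) = (0*(6*51))*(-19) = (0*306)*(-19) = 0*(-19) = 0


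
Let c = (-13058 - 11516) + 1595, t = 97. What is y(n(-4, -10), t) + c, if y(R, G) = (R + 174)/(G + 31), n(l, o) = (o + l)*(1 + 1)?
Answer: -1470583/64 ≈ -22978.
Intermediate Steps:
n(l, o) = 2*l + 2*o (n(l, o) = (l + o)*2 = 2*l + 2*o)
y(R, G) = (174 + R)/(31 + G)
c = -22979 (c = -24574 + 1595 = -22979)
y(n(-4, -10), t) + c = (174 + (2*(-4) + 2*(-10)))/(31 + 97) - 22979 = (174 + (-8 - 20))/128 - 22979 = (174 - 28)/128 - 22979 = (1/128)*146 - 22979 = 73/64 - 22979 = -1470583/64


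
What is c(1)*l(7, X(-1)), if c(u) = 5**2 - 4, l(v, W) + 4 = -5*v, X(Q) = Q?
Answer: -819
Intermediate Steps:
l(v, W) = -4 - 5*v
c(u) = 21 (c(u) = 25 - 4 = 21)
c(1)*l(7, X(-1)) = 21*(-4 - 5*7) = 21*(-4 - 35) = 21*(-39) = -819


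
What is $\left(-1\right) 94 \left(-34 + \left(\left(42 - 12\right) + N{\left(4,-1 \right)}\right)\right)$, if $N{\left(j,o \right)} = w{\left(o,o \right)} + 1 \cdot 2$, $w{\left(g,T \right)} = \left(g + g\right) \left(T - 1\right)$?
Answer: $-188$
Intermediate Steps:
$w{\left(g,T \right)} = 2 g \left(-1 + T\right)$
$N{\left(j,o \right)} = 2 + 2 o \left(-1 + o\right)$ ($N{\left(j,o \right)} = 2 o \left(-1 + o\right) + 1 \cdot 2 = 2 o \left(-1 + o\right) + 2 = 2 + 2 o \left(-1 + o\right)$)
$\left(-1\right) 94 \left(-34 + \left(\left(42 - 12\right) + N{\left(4,-1 \right)}\right)\right) = \left(-1\right) 94 \left(-34 + \left(\left(42 - 12\right) + \left(2 + 2 \left(-1\right) \left(-1 - 1\right)\right)\right)\right) = - 94 \left(-34 + \left(30 + \left(2 + 2 \left(-1\right) \left(-2\right)\right)\right)\right) = - 94 \left(-34 + \left(30 + \left(2 + 4\right)\right)\right) = - 94 \left(-34 + \left(30 + 6\right)\right) = - 94 \left(-34 + 36\right) = \left(-94\right) 2 = -188$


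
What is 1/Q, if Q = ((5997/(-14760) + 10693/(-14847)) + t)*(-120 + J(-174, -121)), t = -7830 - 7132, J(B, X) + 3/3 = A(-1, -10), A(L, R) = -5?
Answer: 579740/1093015093593 ≈ 5.3040e-7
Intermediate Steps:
J(B, X) = -6 (J(B, X) = -1 - 5 = -6)
t = -14962
Q = 1093015093593/579740 (Q = ((5997/(-14760) + 10693/(-14847)) - 14962)*(-120 - 6) = ((5997*(-1/14760) + 10693*(-1/14847)) - 14962)*(-126) = ((-1999/4920 - 10693/14847) - 14962)*(-126) = (-27429571/24349080 - 14962)*(-126) = -364338364531/24349080*(-126) = 1093015093593/579740 ≈ 1.8854e+6)
1/Q = 1/(1093015093593/579740) = 579740/1093015093593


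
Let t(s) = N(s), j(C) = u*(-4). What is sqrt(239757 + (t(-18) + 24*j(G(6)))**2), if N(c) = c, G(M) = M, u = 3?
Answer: sqrt(333393) ≈ 577.40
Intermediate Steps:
j(C) = -12 (j(C) = 3*(-4) = -12)
t(s) = s
sqrt(239757 + (t(-18) + 24*j(G(6)))**2) = sqrt(239757 + (-18 + 24*(-12))**2) = sqrt(239757 + (-18 - 288)**2) = sqrt(239757 + (-306)**2) = sqrt(239757 + 93636) = sqrt(333393)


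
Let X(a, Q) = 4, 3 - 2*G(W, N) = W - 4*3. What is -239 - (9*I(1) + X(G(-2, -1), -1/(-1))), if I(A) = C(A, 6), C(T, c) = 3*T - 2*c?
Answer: -162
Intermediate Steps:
C(T, c) = -2*c + 3*T
I(A) = -12 + 3*A (I(A) = -2*6 + 3*A = -12 + 3*A)
G(W, N) = 15/2 - W/2 (G(W, N) = 3/2 - (W - 4*3)/2 = 3/2 - (W - 12)/2 = 3/2 - (-12 + W)/2 = 3/2 + (6 - W/2) = 15/2 - W/2)
-239 - (9*I(1) + X(G(-2, -1), -1/(-1))) = -239 - (9*(-12 + 3*1) + 4) = -239 - (9*(-12 + 3) + 4) = -239 - (9*(-9) + 4) = -239 - (-81 + 4) = -239 - 1*(-77) = -239 + 77 = -162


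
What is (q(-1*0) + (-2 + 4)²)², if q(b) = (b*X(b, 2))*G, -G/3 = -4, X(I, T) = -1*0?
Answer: 16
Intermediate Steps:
X(I, T) = 0
G = 12 (G = -3*(-4) = 12)
q(b) = 0 (q(b) = (b*0)*12 = 0*12 = 0)
(q(-1*0) + (-2 + 4)²)² = (0 + (-2 + 4)²)² = (0 + 2²)² = (0 + 4)² = 4² = 16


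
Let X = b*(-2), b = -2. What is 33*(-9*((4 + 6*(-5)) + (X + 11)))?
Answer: 3267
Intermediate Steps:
X = 4 (X = -2*(-2) = 4)
33*(-9*((4 + 6*(-5)) + (X + 11))) = 33*(-9*((4 + 6*(-5)) + (4 + 11))) = 33*(-9*((4 - 30) + 15)) = 33*(-9*(-26 + 15)) = 33*(-9*(-11)) = 33*99 = 3267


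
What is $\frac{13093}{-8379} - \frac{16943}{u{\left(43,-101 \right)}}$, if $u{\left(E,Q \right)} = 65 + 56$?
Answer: $- \frac{143549650}{1013859} \approx -141.59$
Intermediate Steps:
$u{\left(E,Q \right)} = 121$
$\frac{13093}{-8379} - \frac{16943}{u{\left(43,-101 \right)}} = \frac{13093}{-8379} - \frac{16943}{121} = 13093 \left(- \frac{1}{8379}\right) - \frac{16943}{121} = - \frac{13093}{8379} - \frac{16943}{121} = - \frac{143549650}{1013859}$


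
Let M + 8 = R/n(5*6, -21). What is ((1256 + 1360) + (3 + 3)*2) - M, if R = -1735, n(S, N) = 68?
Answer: 180983/68 ≈ 2661.5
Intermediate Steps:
M = -2279/68 (M = -8 - 1735/68 = -2279/68 ≈ -33.515)
((1256 + 1360) + (3 + 3)*2) - M = ((1256 + 1360) + (3 + 3)*2) - 1*(-2279/68) = (2616 + 6*2) + 2279/68 = (2616 + 12) + 2279/68 = 2628 + 2279/68 = 180983/68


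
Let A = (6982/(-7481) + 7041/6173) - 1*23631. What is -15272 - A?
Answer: 386010826632/46180213 ≈ 8358.8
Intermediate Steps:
A = -1091275039568/46180213 (A = (6982*(-1/7481) + 7041*(1/6173)) - 23631 = (-6982/7481 + 7041/6173) - 23631 = 9573835/46180213 - 23631 = -1091275039568/46180213 ≈ -23631.)
-15272 - A = -15272 - 1*(-1091275039568/46180213) = -15272 + 1091275039568/46180213 = 386010826632/46180213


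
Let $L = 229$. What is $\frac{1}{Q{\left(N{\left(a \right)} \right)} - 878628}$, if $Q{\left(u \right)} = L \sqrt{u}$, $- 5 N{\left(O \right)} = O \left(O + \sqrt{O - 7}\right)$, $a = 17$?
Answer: $- \frac{1}{878628 - 229 i \sqrt{\frac{289}{5} + \frac{17 \sqrt{10}}{5}}} \approx -1.1381 \cdot 10^{-6} - 2.456 \cdot 10^{-9} i$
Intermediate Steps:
$N{\left(O \right)} = - \frac{O \left(O + \sqrt{-7 + O}\right)}{5}$ ($N{\left(O \right)} = - \frac{O \left(O + \sqrt{O - 7}\right)}{5} = - \frac{O \left(O + \sqrt{-7 + O}\right)}{5}$)
$Q{\left(u \right)} = 229 \sqrt{u}$
$\frac{1}{Q{\left(N{\left(a \right)} \right)} - 878628} = \frac{1}{229 \sqrt{\left(- \frac{1}{5}\right) 17 \left(17 + \sqrt{-7 + 17}\right)} - 878628} = \frac{1}{229 \sqrt{\left(- \frac{1}{5}\right) 17 \left(17 + \sqrt{10}\right)} - 878628} = \frac{1}{229 \sqrt{- \frac{289}{5} - \frac{17 \sqrt{10}}{5}} - 878628} = \frac{1}{-878628 + 229 \sqrt{- \frac{289}{5} - \frac{17 \sqrt{10}}{5}}}$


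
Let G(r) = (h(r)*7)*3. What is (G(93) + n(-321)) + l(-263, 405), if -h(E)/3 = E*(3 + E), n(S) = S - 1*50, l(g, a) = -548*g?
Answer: -418711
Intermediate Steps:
n(S) = -50 + S (n(S) = S - 50 = -50 + S)
h(E) = -3*E*(3 + E)
G(r) = -63*r*(3 + r) (G(r) = (-3*r*(3 + r)*7)*3 = -21*r*(3 + r)*3 = -63*r*(3 + r))
(G(93) + n(-321)) + l(-263, 405) = (-63*93*(3 + 93) + (-50 - 321)) - 548*(-263) = (-63*93*96 - 371) + 144124 = (-562464 - 371) + 144124 = -562835 + 144124 = -418711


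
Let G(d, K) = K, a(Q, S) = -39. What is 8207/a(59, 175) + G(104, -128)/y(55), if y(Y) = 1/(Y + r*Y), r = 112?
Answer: -31033487/39 ≈ -7.9573e+5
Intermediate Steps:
y(Y) = 1/(113*Y) (y(Y) = 1/(Y + 112*Y) = 1/(113*Y))
8207/a(59, 175) + G(104, -128)/y(55) = 8207/(-39) - 128/((1/113)/55) = 8207*(-1/39) - 128/((1/113)*(1/55)) = -8207/39 - 128/1/6215 = -8207/39 - 128*6215 = -8207/39 - 795520 = -31033487/39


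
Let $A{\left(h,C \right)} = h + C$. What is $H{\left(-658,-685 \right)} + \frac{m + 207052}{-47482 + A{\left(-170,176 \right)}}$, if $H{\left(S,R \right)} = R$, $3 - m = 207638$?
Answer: $- \frac{2956407}{4316} \approx -684.99$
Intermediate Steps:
$m = -207635$ ($m = 3 - 207638 = -207635$)
$A{\left(h,C \right)} = C + h$
$H{\left(-658,-685 \right)} + \frac{m + 207052}{-47482 + A{\left(-170,176 \right)}} = -685 + \frac{-207635 + 207052}{-47482 + \left(176 - 170\right)} = -685 - \frac{583}{-47482 + 6} = -685 - \frac{583}{-47476} = -685 - - \frac{53}{4316} = -685 + \frac{53}{4316} = - \frac{2956407}{4316}$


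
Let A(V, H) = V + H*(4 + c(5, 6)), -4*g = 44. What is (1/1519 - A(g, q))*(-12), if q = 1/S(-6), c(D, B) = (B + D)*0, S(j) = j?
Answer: -212672/1519 ≈ -140.01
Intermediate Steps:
g = -11 (g = -1/4*44 = -11)
c(D, B) = 0
q = -1/6 (q = 1/(-6) = -1/6 ≈ -0.16667)
A(V, H) = V + 4*H (A(V, H) = V + H*(4 + 0) = V + H*4 = V + 4*H)
(1/1519 - A(g, q))*(-12) = (1/1519 - (-11 + 4*(-1/6)))*(-12) = (1/1519 - (-11 - 2/3))*(-12) = (1/1519 - 1*(-35/3))*(-12) = (1/1519 + 35/3)*(-12) = (53168/4557)*(-12) = -212672/1519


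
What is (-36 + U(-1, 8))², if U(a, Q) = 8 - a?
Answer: 729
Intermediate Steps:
(-36 + U(-1, 8))² = (-36 + (8 - 1*(-1)))² = (-36 + (8 + 1))² = (-36 + 9)² = (-27)² = 729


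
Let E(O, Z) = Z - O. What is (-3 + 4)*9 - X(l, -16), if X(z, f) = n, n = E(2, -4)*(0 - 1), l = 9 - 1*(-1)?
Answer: 3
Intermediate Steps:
l = 10 (l = 9 + 1 = 10)
n = 6 (n = (-4 - 1*2)*(0 - 1) = (-4 - 2)*(-1) = -6*(-1) = 6)
X(z, f) = 6
(-3 + 4)*9 - X(l, -16) = (-3 + 4)*9 - 1*6 = 1*9 - 6 = 9 - 6 = 3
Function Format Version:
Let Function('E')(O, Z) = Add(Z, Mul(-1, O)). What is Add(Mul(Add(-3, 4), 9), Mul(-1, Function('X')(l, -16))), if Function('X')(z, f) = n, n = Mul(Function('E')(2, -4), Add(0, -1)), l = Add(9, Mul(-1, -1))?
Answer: 3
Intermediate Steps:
l = 10 (l = Add(9, 1) = 10)
n = 6 (n = Mul(Add(-4, Mul(-1, 2)), Add(0, -1)) = Mul(Add(-4, -2), -1) = Mul(-6, -1) = 6)
Function('X')(z, f) = 6
Add(Mul(Add(-3, 4), 9), Mul(-1, Function('X')(l, -16))) = Add(Mul(Add(-3, 4), 9), Mul(-1, 6)) = Add(Mul(1, 9), -6) = Add(9, -6) = 3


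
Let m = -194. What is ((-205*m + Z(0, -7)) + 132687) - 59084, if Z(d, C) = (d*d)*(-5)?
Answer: 113373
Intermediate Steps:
Z(d, C) = -5*d**2 (Z(d, C) = d**2*(-5) = -5*d**2)
((-205*m + Z(0, -7)) + 132687) - 59084 = ((-205*(-194) - 5*0**2) + 132687) - 59084 = ((39770 - 5*0) + 132687) - 59084 = ((39770 + 0) + 132687) - 59084 = (39770 + 132687) - 59084 = 172457 - 59084 = 113373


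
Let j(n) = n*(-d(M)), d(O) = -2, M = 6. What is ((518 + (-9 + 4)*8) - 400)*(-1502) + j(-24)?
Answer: -117204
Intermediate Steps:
j(n) = 2*n (j(n) = n*(-1*(-2)) = n*2 = 2*n)
((518 + (-9 + 4)*8) - 400)*(-1502) + j(-24) = ((518 + (-9 + 4)*8) - 400)*(-1502) + 2*(-24) = ((518 - 5*8) - 400)*(-1502) - 48 = ((518 - 40) - 400)*(-1502) - 48 = (478 - 400)*(-1502) - 48 = 78*(-1502) - 48 = -117156 - 48 = -117204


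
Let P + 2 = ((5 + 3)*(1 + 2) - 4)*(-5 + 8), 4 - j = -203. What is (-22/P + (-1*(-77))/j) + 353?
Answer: 2119015/6003 ≈ 352.99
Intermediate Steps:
j = 207 (j = 4 - 1*(-203) = 4 + 203 = 207)
P = 58 (P = -2 + ((5 + 3)*(1 + 2) - 4)*(-5 + 8) = -2 + (8*3 - 4)*3 = -2 + (24 - 4)*3 = -2 + 20*3 = -2 + 60 = 58)
(-22/P + (-1*(-77))/j) + 353 = (-22/58 - 1*(-77)/207) + 353 = (-22*1/58 + 77*(1/207)) + 353 = (-11/29 + 77/207) + 353 = -44/6003 + 353 = 2119015/6003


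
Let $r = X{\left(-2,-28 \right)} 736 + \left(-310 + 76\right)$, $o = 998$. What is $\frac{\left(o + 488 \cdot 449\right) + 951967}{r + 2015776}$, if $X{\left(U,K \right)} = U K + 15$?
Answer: $\frac{1172077}{2067798} \approx 0.56682$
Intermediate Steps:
$X{\left(U,K \right)} = 15 + K U$ ($X{\left(U,K \right)} = K U + 15 = 15 + K U$)
$r = 52022$ ($r = \left(15 - -56\right) 736 + \left(-310 + 76\right) = \left(15 + 56\right) 736 - 234 = 71 \cdot 736 - 234 = 52256 - 234 = 52022$)
$\frac{\left(o + 488 \cdot 449\right) + 951967}{r + 2015776} = \frac{\left(998 + 488 \cdot 449\right) + 951967}{52022 + 2015776} = \frac{\left(998 + 219112\right) + 951967}{2067798} = \left(220110 + 951967\right) \frac{1}{2067798} = 1172077 \cdot \frac{1}{2067798} = \frac{1172077}{2067798}$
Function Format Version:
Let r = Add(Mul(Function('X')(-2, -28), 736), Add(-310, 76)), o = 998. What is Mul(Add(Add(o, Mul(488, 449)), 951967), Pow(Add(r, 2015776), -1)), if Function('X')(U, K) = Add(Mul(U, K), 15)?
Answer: Rational(1172077, 2067798) ≈ 0.56682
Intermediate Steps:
Function('X')(U, K) = Add(15, Mul(K, U)) (Function('X')(U, K) = Add(Mul(K, U), 15) = Add(15, Mul(K, U)))
r = 52022 (r = Add(Mul(Add(15, Mul(-28, -2)), 736), Add(-310, 76)) = Add(Mul(Add(15, 56), 736), -234) = Add(Mul(71, 736), -234) = Add(52256, -234) = 52022)
Mul(Add(Add(o, Mul(488, 449)), 951967), Pow(Add(r, 2015776), -1)) = Mul(Add(Add(998, Mul(488, 449)), 951967), Pow(Add(52022, 2015776), -1)) = Mul(Add(Add(998, 219112), 951967), Pow(2067798, -1)) = Mul(Add(220110, 951967), Rational(1, 2067798)) = Mul(1172077, Rational(1, 2067798)) = Rational(1172077, 2067798)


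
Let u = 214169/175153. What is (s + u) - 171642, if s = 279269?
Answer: 18851406100/175153 ≈ 1.0763e+5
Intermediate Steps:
u = 214169/175153 (u = 214169*(1/175153) = 214169/175153 ≈ 1.2228)
(s + u) - 171642 = (279269 + 214169/175153) - 171642 = 48915017326/175153 - 171642 = 18851406100/175153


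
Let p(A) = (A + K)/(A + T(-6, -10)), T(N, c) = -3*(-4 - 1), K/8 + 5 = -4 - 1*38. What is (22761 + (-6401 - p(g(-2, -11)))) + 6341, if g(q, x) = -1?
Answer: 318191/14 ≈ 22728.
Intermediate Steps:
K = -376 (K = -40 + 8*(-4 - 1*38) = -40 + 8*(-4 - 38) = -40 + 8*(-42) = -40 - 336 = -376)
T(N, c) = 15 (T(N, c) = -3*(-5) = 15)
p(A) = (-376 + A)/(15 + A) (p(A) = (A - 376)/(A + 15) = (-376 + A)/(15 + A))
(22761 + (-6401 - p(g(-2, -11)))) + 6341 = (22761 + (-6401 - (-376 - 1)/(15 - 1))) + 6341 = (22761 + (-6401 - (-377)/14)) + 6341 = (22761 + (-6401 - 1*(-377/14))) + 6341 = (22761 + (-6401 + 377/14)) + 6341 = (22761 - 89237/14) + 6341 = 229417/14 + 6341 = 318191/14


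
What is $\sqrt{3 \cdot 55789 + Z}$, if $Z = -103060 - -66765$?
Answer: $256 \sqrt{2} \approx 362.04$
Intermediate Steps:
$Z = -36295$ ($Z = -103060 + 66765 = -36295$)
$\sqrt{3 \cdot 55789 + Z} = \sqrt{3 \cdot 55789 - 36295} = \sqrt{167367 - 36295} = \sqrt{131072} = 256 \sqrt{2}$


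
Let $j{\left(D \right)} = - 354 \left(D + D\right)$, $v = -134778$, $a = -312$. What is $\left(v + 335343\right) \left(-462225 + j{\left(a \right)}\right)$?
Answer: $-48402150885$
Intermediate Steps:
$j{\left(D \right)} = - 708 D$ ($j{\left(D \right)} = - 354 \cdot 2 D = - 708 D$)
$\left(v + 335343\right) \left(-462225 + j{\left(a \right)}\right) = \left(-134778 + 335343\right) \left(-462225 - -220896\right) = 200565 \left(-462225 + 220896\right) = 200565 \left(-241329\right) = -48402150885$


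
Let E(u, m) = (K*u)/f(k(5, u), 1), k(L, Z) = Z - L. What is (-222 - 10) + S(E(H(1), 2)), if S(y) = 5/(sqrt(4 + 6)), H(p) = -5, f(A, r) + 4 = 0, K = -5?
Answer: -232 + sqrt(10)/2 ≈ -230.42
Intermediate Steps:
f(A, r) = -4 (f(A, r) = -4 + 0 = -4)
E(u, m) = 5*u/4 (E(u, m) = -5*u/(-4) = -5*u*(-1/4) = 5*u/4)
S(y) = sqrt(10)/2 (S(y) = 5/(sqrt(10)) = 5*(sqrt(10)/10) = sqrt(10)/2)
(-222 - 10) + S(E(H(1), 2)) = (-222 - 10) + sqrt(10)/2 = -232 + sqrt(10)/2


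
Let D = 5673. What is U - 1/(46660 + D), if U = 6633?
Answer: 347124788/52333 ≈ 6633.0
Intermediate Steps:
U - 1/(46660 + D) = 6633 - 1/(46660 + 5673) = 6633 - 1/52333 = 347124788/52333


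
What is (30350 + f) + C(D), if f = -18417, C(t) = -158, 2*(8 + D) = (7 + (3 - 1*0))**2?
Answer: 11775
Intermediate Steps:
D = 42 (D = -8 + (7 + (3 - 1*0))**2/2 = -8 + (7 + (3 + 0))**2/2 = -8 + (7 + 3)**2/2 = -8 + (1/2)*10**2 = -8 + (1/2)*100 = -8 + 50 = 42)
(30350 + f) + C(D) = (30350 - 18417) - 158 = 11933 - 158 = 11775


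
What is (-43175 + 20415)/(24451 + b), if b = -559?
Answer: -5690/5973 ≈ -0.95262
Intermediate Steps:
(-43175 + 20415)/(24451 + b) = (-43175 + 20415)/(24451 - 559) = -22760/23892 = -22760*1/23892 = -5690/5973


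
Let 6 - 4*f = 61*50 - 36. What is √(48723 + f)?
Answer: 7*√979 ≈ 219.02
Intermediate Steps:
f = -752 (f = 3/2 - (61*50 - 36)/4 = 3/2 - (3050 - 36)/4 = 3/2 - ¼*3014 = 3/2 - 1507/2 = -752)
√(48723 + f) = √(48723 - 752) = √47971 = 7*√979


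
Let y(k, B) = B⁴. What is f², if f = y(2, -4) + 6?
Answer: 68644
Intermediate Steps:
f = 262 (f = (-4)⁴ + 6 = 256 + 6 = 262)
f² = 262² = 68644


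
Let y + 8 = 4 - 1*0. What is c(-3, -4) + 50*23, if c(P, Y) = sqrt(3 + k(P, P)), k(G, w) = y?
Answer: 1150 + I ≈ 1150.0 + 1.0*I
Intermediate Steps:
y = -4 (y = -8 + (4 - 1*0) = -8 + (4 + 0) = -8 + 4 = -4)
k(G, w) = -4
c(P, Y) = I (c(P, Y) = sqrt(3 - 4) = sqrt(-1) = I)
c(-3, -4) + 50*23 = I + 50*23 = I + 1150 = 1150 + I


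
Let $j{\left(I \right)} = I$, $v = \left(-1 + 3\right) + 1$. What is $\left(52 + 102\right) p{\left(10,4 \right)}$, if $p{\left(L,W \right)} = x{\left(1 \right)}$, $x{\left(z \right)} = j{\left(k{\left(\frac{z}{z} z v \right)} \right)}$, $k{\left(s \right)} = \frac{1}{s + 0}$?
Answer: $\frac{154}{3} \approx 51.333$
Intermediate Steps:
$v = 3$ ($v = 2 + 1 = 3$)
$k{\left(s \right)} = \frac{1}{s}$
$x{\left(z \right)} = \frac{1}{3 z}$ ($x{\left(z \right)} = \frac{1}{\frac{z}{z} z 3} = \frac{1}{1 z 3} = \frac{1}{z 3} = \frac{1}{3 z}$)
$p{\left(L,W \right)} = \frac{1}{3}$ ($p{\left(L,W \right)} = \frac{1}{3 \cdot 1} = \frac{1}{3} \cdot 1 = \frac{1}{3}$)
$\left(52 + 102\right) p{\left(10,4 \right)} = \left(52 + 102\right) \frac{1}{3} = 154 \cdot \frac{1}{3} = \frac{154}{3}$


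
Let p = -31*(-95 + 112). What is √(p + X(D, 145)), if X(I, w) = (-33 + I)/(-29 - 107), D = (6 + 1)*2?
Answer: I*√2436202/68 ≈ 22.953*I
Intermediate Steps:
D = 14 (D = 7*2 = 14)
X(I, w) = 33/136 - I/136 (X(I, w) = (-33 + I)/(-136) = (-33 + I)*(-1/136) = 33/136 - I/136)
p = -527 (p = -31*17 = -527)
√(p + X(D, 145)) = √(-527 + (33/136 - 1/136*14)) = √(-527 + (33/136 - 7/68)) = √(-527 + 19/136) = √(-71653/136) = I*√2436202/68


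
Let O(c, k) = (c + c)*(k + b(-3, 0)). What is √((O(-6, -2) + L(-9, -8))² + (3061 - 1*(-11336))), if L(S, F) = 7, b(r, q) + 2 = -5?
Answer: √27622 ≈ 166.20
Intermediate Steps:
b(r, q) = -7 (b(r, q) = -2 - 5 = -7)
O(c, k) = 2*c*(-7 + k) (O(c, k) = (c + c)*(k - 7) = (2*c)*(-7 + k) = 2*c*(-7 + k))
√((O(-6, -2) + L(-9, -8))² + (3061 - 1*(-11336))) = √((2*(-6)*(-7 - 2) + 7)² + (3061 - 1*(-11336))) = √((2*(-6)*(-9) + 7)² + (3061 + 11336)) = √((108 + 7)² + 14397) = √(115² + 14397) = √(13225 + 14397) = √27622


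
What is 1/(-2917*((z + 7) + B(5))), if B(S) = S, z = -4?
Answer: -1/23336 ≈ -4.2852e-5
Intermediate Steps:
1/(-2917*((z + 7) + B(5))) = 1/(-2917*((-4 + 7) + 5)) = 1/(-2917*(3 + 5)) = 1/(-2917*8) = 1/(-23336) = -1/23336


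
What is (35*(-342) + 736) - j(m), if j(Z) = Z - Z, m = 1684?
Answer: -11234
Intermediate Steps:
j(Z) = 0
(35*(-342) + 736) - j(m) = (35*(-342) + 736) - 1*0 = (-11970 + 736) + 0 = -11234 + 0 = -11234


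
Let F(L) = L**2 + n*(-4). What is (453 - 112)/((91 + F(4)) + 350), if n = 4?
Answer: 341/441 ≈ 0.77324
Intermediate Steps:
F(L) = -16 + L**2 (F(L) = L**2 + 4*(-4) = L**2 - 16 = -16 + L**2)
(453 - 112)/((91 + F(4)) + 350) = (453 - 112)/((91 + (-16 + 4**2)) + 350) = 341/((91 + (-16 + 16)) + 350) = 341/((91 + 0) + 350) = 341/(91 + 350) = 341/441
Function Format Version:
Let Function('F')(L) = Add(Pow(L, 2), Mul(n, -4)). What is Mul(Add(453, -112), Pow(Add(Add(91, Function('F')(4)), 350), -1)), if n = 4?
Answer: Rational(341, 441) ≈ 0.77324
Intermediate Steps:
Function('F')(L) = Add(-16, Pow(L, 2)) (Function('F')(L) = Add(Pow(L, 2), Mul(4, -4)) = Add(Pow(L, 2), -16) = Add(-16, Pow(L, 2)))
Mul(Add(453, -112), Pow(Add(Add(91, Function('F')(4)), 350), -1)) = Mul(Add(453, -112), Pow(Add(Add(91, Add(-16, Pow(4, 2))), 350), -1)) = Mul(341, Pow(Add(Add(91, Add(-16, 16)), 350), -1)) = Mul(341, Pow(Add(Add(91, 0), 350), -1)) = Mul(341, Pow(Add(91, 350), -1)) = Mul(341, Pow(441, -1)) = Mul(341, Rational(1, 441)) = Rational(341, 441)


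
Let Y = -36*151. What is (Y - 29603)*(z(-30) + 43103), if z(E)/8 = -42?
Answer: -1498512913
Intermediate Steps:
Y = -5436
z(E) = -336 (z(E) = 8*(-42) = -336)
(Y - 29603)*(z(-30) + 43103) = (-5436 - 29603)*(-336 + 43103) = -35039*42767 = -1498512913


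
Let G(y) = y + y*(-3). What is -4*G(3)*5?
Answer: 120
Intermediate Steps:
G(y) = -2*y (G(y) = y - 3*y = -2*y)
-4*G(3)*5 = -(-8)*3*5 = -4*(-6)*5 = 24*5 = 120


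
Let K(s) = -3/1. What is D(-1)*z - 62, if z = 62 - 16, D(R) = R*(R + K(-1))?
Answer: 122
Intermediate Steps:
K(s) = -3 (K(s) = -3*1 = -3)
D(R) = R*(-3 + R) (D(R) = R*(R - 3) = R*(-3 + R))
z = 46
D(-1)*z - 62 = -(-3 - 1)*46 - 62 = -1*(-4)*46 - 62 = 4*46 - 62 = 184 - 62 = 122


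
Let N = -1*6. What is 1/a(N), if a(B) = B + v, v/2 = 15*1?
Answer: 1/24 ≈ 0.041667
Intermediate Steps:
v = 30 (v = 2*(15*1) = 2*15 = 30)
N = -6
a(B) = 30 + B (a(B) = B + 30 = 30 + B)
1/a(N) = 1/(30 - 6) = 1/24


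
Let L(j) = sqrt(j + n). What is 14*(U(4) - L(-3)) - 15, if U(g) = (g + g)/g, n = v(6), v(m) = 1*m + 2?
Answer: 13 - 14*sqrt(5) ≈ -18.305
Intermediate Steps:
v(m) = 2 + m (v(m) = m + 2 = 2 + m)
n = 8 (n = 2 + 6 = 8)
L(j) = sqrt(8 + j) (L(j) = sqrt(j + 8) = sqrt(8 + j))
U(g) = 2 (U(g) = (2*g)/g = 2)
14*(U(4) - L(-3)) - 15 = 14*(2 - sqrt(8 - 3)) - 15 = 14*(2 - sqrt(5)) - 15 = (28 - 14*sqrt(5)) - 15 = 13 - 14*sqrt(5)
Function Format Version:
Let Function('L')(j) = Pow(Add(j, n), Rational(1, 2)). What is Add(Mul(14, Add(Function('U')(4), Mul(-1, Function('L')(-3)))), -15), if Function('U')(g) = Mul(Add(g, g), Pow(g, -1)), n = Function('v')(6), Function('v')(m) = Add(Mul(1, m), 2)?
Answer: Add(13, Mul(-14, Pow(5, Rational(1, 2)))) ≈ -18.305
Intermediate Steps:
Function('v')(m) = Add(2, m) (Function('v')(m) = Add(m, 2) = Add(2, m))
n = 8 (n = Add(2, 6) = 8)
Function('L')(j) = Pow(Add(8, j), Rational(1, 2)) (Function('L')(j) = Pow(Add(j, 8), Rational(1, 2)) = Pow(Add(8, j), Rational(1, 2)))
Function('U')(g) = 2 (Function('U')(g) = Mul(Mul(2, g), Pow(g, -1)) = 2)
Add(Mul(14, Add(Function('U')(4), Mul(-1, Function('L')(-3)))), -15) = Add(Mul(14, Add(2, Mul(-1, Pow(Add(8, -3), Rational(1, 2))))), -15) = Add(Mul(14, Add(2, Mul(-1, Pow(5, Rational(1, 2))))), -15) = Add(Add(28, Mul(-14, Pow(5, Rational(1, 2)))), -15) = Add(13, Mul(-14, Pow(5, Rational(1, 2))))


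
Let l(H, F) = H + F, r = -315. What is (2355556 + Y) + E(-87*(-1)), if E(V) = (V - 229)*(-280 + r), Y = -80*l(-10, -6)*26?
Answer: 2473326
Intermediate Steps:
l(H, F) = F + H
Y = 33280 (Y = -80*(-6 - 10)*26 = -80*(-16)*26 = 1280*26 = 33280)
E(V) = 136255 - 595*V (E(V) = (V - 229)*(-280 - 315) = (-229 + V)*(-595) = 136255 - 595*V)
(2355556 + Y) + E(-87*(-1)) = (2355556 + 33280) + (136255 - (-51765)*(-1)) = 2388836 + (136255 - 595*87) = 2388836 + (136255 - 51765) = 2388836 + 84490 = 2473326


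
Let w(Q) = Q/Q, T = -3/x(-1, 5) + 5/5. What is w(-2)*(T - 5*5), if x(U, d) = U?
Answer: -21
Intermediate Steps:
T = 4 (T = -3/(-1) + 5/5 = -3*(-1) + 5*(1/5) = 3 + 1 = 4)
w(Q) = 1
w(-2)*(T - 5*5) = 1*(4 - 5*5) = 1*(4 - 1*25) = 1*(4 - 25) = 1*(-21) = -21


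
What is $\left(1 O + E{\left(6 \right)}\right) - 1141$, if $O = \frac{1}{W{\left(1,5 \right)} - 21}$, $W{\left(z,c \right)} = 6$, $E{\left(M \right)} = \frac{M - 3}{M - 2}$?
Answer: $- \frac{68419}{60} \approx -1140.3$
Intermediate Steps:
$E{\left(M \right)} = \frac{-3 + M}{-2 + M}$
$O = - \frac{1}{15}$ ($O = \frac{1}{6 - 21} = \frac{1}{-15} = - \frac{1}{15} \approx -0.066667$)
$\left(1 O + E{\left(6 \right)}\right) - 1141 = \left(1 \left(- \frac{1}{15}\right) + \frac{-3 + 6}{-2 + 6}\right) - 1141 = \left(- \frac{1}{15} + \frac{1}{4} \cdot 3\right) - 1141 = \left(- \frac{1}{15} + \frac{3}{4}\right) - 1141 = \frac{41}{60} - 1141 = - \frac{68419}{60}$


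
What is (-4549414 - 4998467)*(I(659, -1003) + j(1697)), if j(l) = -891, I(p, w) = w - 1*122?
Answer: 19248528096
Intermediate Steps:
I(p, w) = -122 + w (I(p, w) = w - 122 = -122 + w)
(-4549414 - 4998467)*(I(659, -1003) + j(1697)) = (-4549414 - 4998467)*((-122 - 1003) - 891) = -9547881*(-1125 - 891) = -9547881*(-2016) = 19248528096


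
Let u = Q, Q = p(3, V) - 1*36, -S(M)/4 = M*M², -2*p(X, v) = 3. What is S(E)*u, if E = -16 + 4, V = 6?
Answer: -259200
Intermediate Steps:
p(X, v) = -3/2 (p(X, v) = -½*3 = -3/2)
E = -12
S(M) = -4*M³ (S(M) = -4*M*M² = -4*M³)
Q = -75/2 (Q = -3/2 - 1*36 = -3/2 - 36 = -75/2 ≈ -37.500)
u = -75/2 ≈ -37.500
S(E)*u = -4*(-12)³*(-75/2) = -4*(-1728)*(-75/2) = 6912*(-75/2) = -259200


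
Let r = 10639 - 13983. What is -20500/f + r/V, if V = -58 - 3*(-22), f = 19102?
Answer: -4002568/9551 ≈ -419.07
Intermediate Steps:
r = -3344
V = 8 (V = -58 + 66 = 8)
-20500/f + r/V = -20500/19102 - 3344/8 = -20500*1/19102 - 3344*⅛ = -10250/9551 - 418 = -4002568/9551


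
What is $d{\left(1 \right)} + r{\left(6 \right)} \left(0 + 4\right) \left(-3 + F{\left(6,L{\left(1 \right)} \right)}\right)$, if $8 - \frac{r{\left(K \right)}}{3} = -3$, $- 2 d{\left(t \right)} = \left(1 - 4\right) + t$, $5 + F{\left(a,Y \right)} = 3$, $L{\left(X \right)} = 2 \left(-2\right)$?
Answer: $-659$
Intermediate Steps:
$L{\left(X \right)} = -4$
$F{\left(a,Y \right)} = -2$ ($F{\left(a,Y \right)} = -5 + 3 = -2$)
$d{\left(t \right)} = \frac{3}{2} - \frac{t}{2}$ ($d{\left(t \right)} = - \frac{\left(1 - 4\right) + t}{2} = - \frac{-3 + t}{2} = \frac{3}{2} - \frac{t}{2}$)
$r{\left(K \right)} = 33$ ($r{\left(K \right)} = 24 - -9 = 24 + 9 = 33$)
$d{\left(1 \right)} + r{\left(6 \right)} \left(0 + 4\right) \left(-3 + F{\left(6,L{\left(1 \right)} \right)}\right) = \left(\frac{3}{2} - \frac{1}{2}\right) + 33 \left(0 + 4\right) \left(-3 - 2\right) = \left(\frac{3}{2} - \frac{1}{2}\right) + 33 \cdot 4 \left(-5\right) = 1 + 33 \left(-20\right) = 1 - 660 = -659$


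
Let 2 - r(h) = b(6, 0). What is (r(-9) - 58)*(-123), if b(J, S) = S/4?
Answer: 6888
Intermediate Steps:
b(J, S) = S/4 (b(J, S) = S*(¼) = S/4)
r(h) = 2 (r(h) = 2 - 0/4 = 2 - 1*0 = 2 + 0 = 2)
(r(-9) - 58)*(-123) = (2 - 58)*(-123) = -56*(-123) = 6888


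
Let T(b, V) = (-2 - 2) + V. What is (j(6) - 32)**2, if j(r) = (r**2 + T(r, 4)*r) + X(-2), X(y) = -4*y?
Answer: 144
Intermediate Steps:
T(b, V) = -4 + V
j(r) = 8 + r**2 (j(r) = (r**2 + (-4 + 4)*r) - 4*(-2) = (r**2 + 0*r) + 8 = (r**2 + 0) + 8 = r**2 + 8 = 8 + r**2)
(j(6) - 32)**2 = ((8 + 6**2) - 32)**2 = ((8 + 36) - 32)**2 = (44 - 32)**2 = 12**2 = 144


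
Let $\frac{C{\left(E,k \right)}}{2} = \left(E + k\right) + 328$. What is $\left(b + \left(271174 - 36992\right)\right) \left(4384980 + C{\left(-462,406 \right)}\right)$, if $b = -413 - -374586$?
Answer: $2667955453020$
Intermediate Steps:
$C{\left(E,k \right)} = 656 + 2 E + 2 k$ ($C{\left(E,k \right)} = 2 \left(\left(E + k\right) + 328\right) = 2 \left(328 + E + k\right) = 656 + 2 E + 2 k$)
$b = 374173$ ($b = -413 + 374586 = 374173$)
$\left(b + \left(271174 - 36992\right)\right) \left(4384980 + C{\left(-462,406 \right)}\right) = \left(374173 + \left(271174 - 36992\right)\right) \left(4384980 + \left(656 + 2 \left(-462\right) + 2 \cdot 406\right)\right) = \left(374173 + 234182\right) \left(4384980 + \left(656 - 924 + 812\right)\right) = 608355 \left(4384980 + 544\right) = 608355 \cdot 4385524 = 2667955453020$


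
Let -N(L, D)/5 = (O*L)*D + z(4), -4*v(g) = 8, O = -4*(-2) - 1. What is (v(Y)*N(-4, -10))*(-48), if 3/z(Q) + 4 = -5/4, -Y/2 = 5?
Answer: -938880/7 ≈ -1.3413e+5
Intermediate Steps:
Y = -10 (Y = -2*5 = -10)
z(Q) = -4/7 (z(Q) = 3/(-4 - 5/4) = 3/(-21/4) = 3*(-4/21) = -4/7)
O = 7 (O = 8 - 1 = 7)
v(g) = -2 (v(g) = -1/4*8 = -2)
N(L, D) = 20/7 - 35*D*L (N(L, D) = -5*((7*L)*D - 4/7) = -5*(7*D*L - 4/7) = -5*(-4/7 + 7*D*L) = 20/7 - 35*D*L)
(v(Y)*N(-4, -10))*(-48) = -2*(20/7 - 35*(-10)*(-4))*(-48) = -2*(20/7 - 1400)*(-48) = -2*(-9780/7)*(-48) = (19560/7)*(-48) = -938880/7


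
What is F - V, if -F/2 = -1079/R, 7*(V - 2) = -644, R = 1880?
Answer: 85679/940 ≈ 91.148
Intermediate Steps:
V = -90 (V = 2 + (1/7)*(-644) = 2 - 92 = -90)
F = 1079/940 (F = -(-2158)/1880 = -2*(-1079/1880) = 1079/940 ≈ 1.1479)
F - V = 1079/940 - 1*(-90) = 1079/940 + 90 = 85679/940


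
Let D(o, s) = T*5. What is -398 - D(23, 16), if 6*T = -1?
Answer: -2383/6 ≈ -397.17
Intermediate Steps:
T = -⅙ (T = (⅙)*(-1) = -⅙ ≈ -0.16667)
D(o, s) = -⅚ (D(o, s) = -⅙*5 = -⅚)
-398 - D(23, 16) = -398 - 1*(-⅚) = -398 + ⅚ = -2383/6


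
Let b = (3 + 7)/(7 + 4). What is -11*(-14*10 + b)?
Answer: 1530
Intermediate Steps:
b = 10/11 ≈ 0.90909
-11*(-14*10 + b) = -11*(-14*10 + 10/11) = -11*(-140 + 10/11) = -11*(-1530/11) = 1530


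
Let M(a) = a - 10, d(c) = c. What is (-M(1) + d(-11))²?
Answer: 4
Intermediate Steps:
M(a) = -10 + a
(-M(1) + d(-11))² = (-(-10 + 1) - 11)² = (-1*(-9) - 11)² = (9 - 11)² = (-2)² = 4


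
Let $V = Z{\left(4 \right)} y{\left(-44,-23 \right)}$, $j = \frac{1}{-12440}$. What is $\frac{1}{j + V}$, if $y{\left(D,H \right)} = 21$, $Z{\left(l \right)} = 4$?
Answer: $\frac{12440}{1044959} \approx 0.011905$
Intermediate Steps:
$j = - \frac{1}{12440} \approx -8.0386 \cdot 10^{-5}$
$V = 84$ ($V = 4 \cdot 21 = 84$)
$\frac{1}{j + V} = \frac{1}{- \frac{1}{12440} + 84} = \frac{1}{\frac{1044959}{12440}} = \frac{12440}{1044959}$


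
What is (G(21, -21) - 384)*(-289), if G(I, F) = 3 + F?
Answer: 116178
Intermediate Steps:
(G(21, -21) - 384)*(-289) = ((3 - 21) - 384)*(-289) = (-18 - 384)*(-289) = -402*(-289) = 116178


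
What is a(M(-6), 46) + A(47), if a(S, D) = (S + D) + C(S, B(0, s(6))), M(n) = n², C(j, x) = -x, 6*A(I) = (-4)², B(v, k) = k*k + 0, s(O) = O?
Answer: 146/3 ≈ 48.667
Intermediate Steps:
B(v, k) = k² (B(v, k) = k² + 0 = k²)
A(I) = 8/3 (A(I) = (⅙)*(-4)² = (⅙)*16 = 8/3)
a(S, D) = -36 + D + S (a(S, D) = (S + D) - 1*6² = (D + S) - 1*36 = (D + S) - 36 = -36 + D + S)
a(M(-6), 46) + A(47) = (-36 + 46 + (-6)²) + 8/3 = (-36 + 46 + 36) + 8/3 = 46 + 8/3 = 146/3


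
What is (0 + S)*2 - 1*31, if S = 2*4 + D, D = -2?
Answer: -19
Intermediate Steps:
S = 6 (S = 2*4 - 2 = 8 - 2 = 6)
(0 + S)*2 - 1*31 = (0 + 6)*2 - 1*31 = 6*2 - 31 = 12 - 31 = -19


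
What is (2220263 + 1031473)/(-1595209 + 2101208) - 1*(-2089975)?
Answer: 1057528511761/505999 ≈ 2.0900e+6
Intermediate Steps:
(2220263 + 1031473)/(-1595209 + 2101208) - 1*(-2089975) = 3251736/505999 + 2089975 = 1057528511761/505999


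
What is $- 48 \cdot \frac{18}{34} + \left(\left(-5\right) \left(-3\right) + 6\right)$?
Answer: $- \frac{75}{17} \approx -4.4118$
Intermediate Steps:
$- 48 \cdot \frac{18}{34} + \left(\left(-5\right) \left(-3\right) + 6\right) = - 48 \cdot 18 \cdot \frac{1}{34} + \left(15 + 6\right) = \left(-48\right) \frac{9}{17} + 21 = - \frac{432}{17} + 21 = - \frac{75}{17}$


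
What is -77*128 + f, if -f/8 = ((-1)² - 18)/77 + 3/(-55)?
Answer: -3793712/385 ≈ -9853.8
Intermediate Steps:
f = 848/385 (f = -8*(((-1)² - 18)/77 + 3/(-55)) = -8*((1 - 18)*(1/77) + 3*(-1/55)) = -8*(-17*1/77 - 3/55) = -8*(-17/77 - 3/55) = -8*(-106/385) = 848/385 ≈ 2.2026)
-77*128 + f = -77*128 + 848/385 = -9856 + 848/385 = -3793712/385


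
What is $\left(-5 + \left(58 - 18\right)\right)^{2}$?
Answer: $1225$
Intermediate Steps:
$\left(-5 + \left(58 - 18\right)\right)^{2} = \left(-5 + 40\right)^{2} = 35^{2} = 1225$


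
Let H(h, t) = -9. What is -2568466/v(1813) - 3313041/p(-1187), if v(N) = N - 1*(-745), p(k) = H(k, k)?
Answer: 1408607114/3837 ≈ 3.6711e+5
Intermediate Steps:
p(k) = -9
v(N) = 745 + N (v(N) = N + 745 = 745 + N)
-2568466/v(1813) - 3313041/p(-1187) = -2568466/(745 + 1813) - 3313041/(-9) = -2568466/2558 - 3313041*(-1/9) = -2568466*1/2558 + 1104347/3 = -1284233/1279 + 1104347/3 = 1408607114/3837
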